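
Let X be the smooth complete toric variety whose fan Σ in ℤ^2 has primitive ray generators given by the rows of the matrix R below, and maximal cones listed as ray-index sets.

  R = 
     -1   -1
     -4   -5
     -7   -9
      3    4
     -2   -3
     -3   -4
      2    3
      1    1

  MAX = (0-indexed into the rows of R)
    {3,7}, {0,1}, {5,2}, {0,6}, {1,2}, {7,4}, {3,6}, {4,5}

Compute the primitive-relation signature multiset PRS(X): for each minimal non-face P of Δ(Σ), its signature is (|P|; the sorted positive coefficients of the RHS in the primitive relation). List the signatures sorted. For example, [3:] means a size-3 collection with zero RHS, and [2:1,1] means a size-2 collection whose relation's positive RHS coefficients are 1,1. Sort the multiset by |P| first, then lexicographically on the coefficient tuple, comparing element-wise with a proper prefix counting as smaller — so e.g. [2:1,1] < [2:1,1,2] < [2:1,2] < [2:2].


20 collections generate NE(X_Σ); each relation:

  • {0,7}:  v_{0} + v_{7} = 0  ⟹  sig = [2:]
  • {3,5}:  v_{3} + v_{5} = 0  ⟹  sig = [2:]
  • {4,6}:  v_{4} + v_{6} = 0  ⟹  sig = [2:]
  • {0,3}:  v_{0} + v_{3} = v_{6}  ⟹  sig = [2:1]
  • {0,4}:  v_{0} + v_{4} = v_{5}  ⟹  sig = [2:1]
  • {0,5}:  v_{0} + v_{5} = v_{1}  ⟹  sig = [2:1]
  • {1,3}:  v_{1} + v_{3} = v_{0}  ⟹  sig = [2:1]
  • {1,5}:  v_{1} + v_{5} = v_{2}  ⟹  sig = [2:1]
  • {1,7}:  v_{1} + v_{7} = v_{5}  ⟹  sig = [2:1]
  • {2,3}:  v_{2} + v_{3} = v_{1}  ⟹  sig = [2:1]
  • {3,4}:  v_{3} + v_{4} = v_{7}  ⟹  sig = [2:1]
  • {5,6}:  v_{5} + v_{6} = v_{0}  ⟹  sig = [2:1]
  • {5,7}:  v_{5} + v_{7} = v_{4}  ⟹  sig = [2:1]
  • {6,7}:  v_{6} + v_{7} = v_{3}  ⟹  sig = [2:1]
  • {2,6}:  v_{2} + v_{6} = v_{0} + v_{1}  ⟹  sig = [2:1,1]
  • {0,2}:  v_{0} + v_{2} = 2·v_{1}  ⟹  sig = [2:2]
  • {1,4}:  v_{1} + v_{4} = 2·v_{5}  ⟹  sig = [2:2]
  • {1,6}:  v_{1} + v_{6} = 2·v_{0}  ⟹  sig = [2:2]
  • {2,7}:  v_{2} + v_{7} = 2·v_{5}  ⟹  sig = [2:2]
  • {2,4}:  v_{2} + v_{4} = 3·v_{5}  ⟹  sig = [2:3]

so the primitive-relation signature multiset is
    |P|=2: 20 collections, coeffs (), (), (), (1), (1), (1), (1), (1), (1), (1), (1), (1), (1), (1), (1,1), (2), (2), (2), (2), (3)


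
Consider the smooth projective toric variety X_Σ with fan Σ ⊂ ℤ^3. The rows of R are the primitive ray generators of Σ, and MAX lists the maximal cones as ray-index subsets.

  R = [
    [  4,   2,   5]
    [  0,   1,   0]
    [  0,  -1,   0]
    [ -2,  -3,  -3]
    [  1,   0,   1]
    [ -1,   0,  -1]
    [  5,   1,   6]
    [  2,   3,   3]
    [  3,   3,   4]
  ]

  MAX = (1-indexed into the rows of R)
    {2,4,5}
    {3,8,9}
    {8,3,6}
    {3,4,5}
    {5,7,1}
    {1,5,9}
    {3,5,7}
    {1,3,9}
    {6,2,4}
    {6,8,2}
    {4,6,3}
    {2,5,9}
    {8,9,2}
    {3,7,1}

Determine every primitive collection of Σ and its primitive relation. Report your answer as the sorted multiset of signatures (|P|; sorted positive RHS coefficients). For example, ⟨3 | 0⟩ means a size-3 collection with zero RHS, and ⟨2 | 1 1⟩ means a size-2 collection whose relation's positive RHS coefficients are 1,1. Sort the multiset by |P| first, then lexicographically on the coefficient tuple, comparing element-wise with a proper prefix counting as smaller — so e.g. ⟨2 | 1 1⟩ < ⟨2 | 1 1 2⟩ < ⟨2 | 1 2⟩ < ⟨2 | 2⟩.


17 minimal non-faces of Δ(Σ) (on 9 rays):

  P={2,3}:  v_{2} + v_{3} = 0  ⟹  sig = ⟨2 | 0⟩
  P={4,8}:  v_{4} + v_{8} = 0  ⟹  sig = ⟨2 | 0⟩
  P={5,6}:  v_{5} + v_{6} = 0  ⟹  sig = ⟨2 | 0⟩
  P={4,9}:  v_{4} + v_{9} = v_{5}  ⟹  sig = ⟨2 | 1⟩
  P={5,8}:  v_{5} + v_{8} = v_{9}  ⟹  sig = ⟨2 | 1⟩
  P={6,9}:  v_{6} + v_{9} = v_{8}  ⟹  sig = ⟨2 | 1⟩
  P={1,2}:  v_{1} + v_{2} = v_{5} + v_{9}  ⟹  sig = ⟨2 | 1 1⟩
  P={1,6}:  v_{1} + v_{6} = v_{3} + v_{9}  ⟹  sig = ⟨2 | 1 1⟩
  P={2,7}:  v_{2} + v_{7} = v_{1} + v_{5}  ⟹  sig = ⟨2 | 1 1⟩
  P={6,7}:  v_{6} + v_{7} = v_{1} + v_{3}  ⟹  sig = ⟨2 | 1 1⟩
  P={7,8}:  v_{7} + v_{8} = v_{1} + v_{3} + v_{9}  ⟹  sig = ⟨2 | 1 1 1⟩
  P={1,4}:  v_{1} + v_{4} = v_{3} + 2·v_{5}  ⟹  sig = ⟨2 | 1 2⟩
  P={1,8}:  v_{1} + v_{8} = v_{3} + 2·v_{9}  ⟹  sig = ⟨2 | 1 2⟩
  P={7,9}:  v_{7} + v_{9} = 2·v_{1}  ⟹  sig = ⟨2 | 2⟩
  P={4,7}:  v_{4} + v_{7} = 2·v_{3} + 3·v_{5}  ⟹  sig = ⟨2 | 2 3⟩
  P={1,3,5}:  v_{1} + v_{3} + v_{5} = v_{7}  ⟹  sig = ⟨3 | 1⟩
  P={3,5,9}:  v_{3} + v_{5} + v_{9} = v_{1}  ⟹  sig = ⟨3 | 1⟩

Hence PRS(X_Σ) =
{ ⟨2 | 0⟩ ×3,  ⟨2 | 1⟩ ×3,  ⟨2 | 1 1⟩ ×4,  ⟨2 | 1 1 1⟩,  ⟨2 | 1 2⟩ ×2,  ⟨2 | 2⟩,  ⟨2 | 2 3⟩,  ⟨3 | 1⟩ ×2 }


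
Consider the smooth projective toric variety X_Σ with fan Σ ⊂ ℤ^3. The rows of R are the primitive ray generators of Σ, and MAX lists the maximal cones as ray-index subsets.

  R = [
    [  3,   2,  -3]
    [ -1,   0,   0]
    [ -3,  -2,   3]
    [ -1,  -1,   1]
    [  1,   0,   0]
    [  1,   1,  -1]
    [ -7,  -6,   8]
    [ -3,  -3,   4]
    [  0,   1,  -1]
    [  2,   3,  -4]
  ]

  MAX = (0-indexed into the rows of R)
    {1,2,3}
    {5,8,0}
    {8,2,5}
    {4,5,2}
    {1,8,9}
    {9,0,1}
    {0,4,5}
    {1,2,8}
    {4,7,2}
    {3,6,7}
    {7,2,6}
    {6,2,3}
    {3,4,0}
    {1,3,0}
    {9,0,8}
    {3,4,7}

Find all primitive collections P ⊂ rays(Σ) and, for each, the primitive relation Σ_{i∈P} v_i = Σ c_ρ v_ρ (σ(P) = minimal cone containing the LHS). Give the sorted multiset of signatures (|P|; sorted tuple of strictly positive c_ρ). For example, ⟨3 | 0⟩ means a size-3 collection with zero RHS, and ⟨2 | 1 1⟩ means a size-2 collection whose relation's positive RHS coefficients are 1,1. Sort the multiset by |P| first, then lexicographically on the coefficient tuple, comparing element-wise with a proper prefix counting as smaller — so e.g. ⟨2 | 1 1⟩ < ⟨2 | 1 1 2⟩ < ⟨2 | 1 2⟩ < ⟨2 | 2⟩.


Σ has 24 primitive collections:

  • {0,2}:  v_{0} + v_{2} = 0  so sig = ⟨2 | 0⟩
  • {1,4}:  v_{1} + v_{4} = 0  so sig = ⟨2 | 0⟩
  • {3,5}:  v_{3} + v_{5} = 0  so sig = ⟨2 | 0⟩
  • {1,5}:  v_{1} + v_{5} = v_{8}  so sig = ⟨2 | 1⟩
  • {3,8}:  v_{3} + v_{8} = v_{1}  so sig = ⟨2 | 1⟩
  • {4,8}:  v_{4} + v_{8} = v_{5}  so sig = ⟨2 | 1⟩
  • {7,8}:  v_{7} + v_{8} = v_{2}  so sig = ⟨2 | 1⟩
  • {7,9}:  v_{7} + v_{9} = v_{1}  so sig = ⟨2 | 1⟩
  • {0,6}:  v_{0} + v_{6} = v_{3} + v_{7}  so sig = ⟨2 | 1 1⟩
  • {0,7}:  v_{0} + v_{7} = v_{3} + v_{4}  so sig = ⟨2 | 1 1⟩
  • {1,7}:  v_{1} + v_{7} = v_{2} + v_{3}  so sig = ⟨2 | 1 1⟩
  • {2,9}:  v_{2} + v_{9} = v_{1} + v_{8}  so sig = ⟨2 | 1 1⟩
  • {4,9}:  v_{4} + v_{9} = v_{0} + v_{8}  so sig = ⟨2 | 1 1⟩
  • {5,6}:  v_{5} + v_{6} = v_{2} + v_{7}  so sig = ⟨2 | 1 1⟩
  • {5,7}:  v_{5} + v_{7} = v_{2} + v_{4}  so sig = ⟨2 | 1 1⟩
  • {6,9}:  v_{6} + v_{9} = v_{1} + v_{2} + v_{3}  so sig = ⟨2 | 1 1 1⟩
  • {3,9}:  v_{3} + v_{9} = v_{0} + 2·v_{1}  so sig = ⟨2 | 1 2⟩
  • {5,9}:  v_{5} + v_{9} = v_{0} + 2·v_{8}  so sig = ⟨2 | 1 2⟩
  • {6,8}:  v_{6} + v_{8} = 2·v_{2} + v_{3}  so sig = ⟨2 | 1 2⟩
  • {4,6}:  v_{4} + v_{6} = 2·v_{7}  so sig = ⟨2 | 2⟩
  • {1,6}:  v_{1} + v_{6} = 2·v_{2} + 2·v_{3}  so sig = ⟨2 | 2 2⟩
  • {0,1,8}:  v_{0} + v_{1} + v_{8} = v_{9}  so sig = ⟨3 | 1⟩
  • {2,3,4}:  v_{2} + v_{3} + v_{4} = v_{7}  so sig = ⟨3 | 1⟩
  • {2,3,7}:  v_{2} + v_{3} + v_{7} = v_{6}  so sig = ⟨3 | 1⟩

so the primitive-relation signature multiset is
    |P|=2: 21 collections, coeffs (), (), (), (1), (1), (1), (1), (1), (1,1), (1,1), (1,1), (1,1), (1,1), (1,1), (1,1), (1,1,1), (1,2), (1,2), (1,2), (2), (2,2)
    |P|=3: 3 collections, coeffs (1), (1), (1)


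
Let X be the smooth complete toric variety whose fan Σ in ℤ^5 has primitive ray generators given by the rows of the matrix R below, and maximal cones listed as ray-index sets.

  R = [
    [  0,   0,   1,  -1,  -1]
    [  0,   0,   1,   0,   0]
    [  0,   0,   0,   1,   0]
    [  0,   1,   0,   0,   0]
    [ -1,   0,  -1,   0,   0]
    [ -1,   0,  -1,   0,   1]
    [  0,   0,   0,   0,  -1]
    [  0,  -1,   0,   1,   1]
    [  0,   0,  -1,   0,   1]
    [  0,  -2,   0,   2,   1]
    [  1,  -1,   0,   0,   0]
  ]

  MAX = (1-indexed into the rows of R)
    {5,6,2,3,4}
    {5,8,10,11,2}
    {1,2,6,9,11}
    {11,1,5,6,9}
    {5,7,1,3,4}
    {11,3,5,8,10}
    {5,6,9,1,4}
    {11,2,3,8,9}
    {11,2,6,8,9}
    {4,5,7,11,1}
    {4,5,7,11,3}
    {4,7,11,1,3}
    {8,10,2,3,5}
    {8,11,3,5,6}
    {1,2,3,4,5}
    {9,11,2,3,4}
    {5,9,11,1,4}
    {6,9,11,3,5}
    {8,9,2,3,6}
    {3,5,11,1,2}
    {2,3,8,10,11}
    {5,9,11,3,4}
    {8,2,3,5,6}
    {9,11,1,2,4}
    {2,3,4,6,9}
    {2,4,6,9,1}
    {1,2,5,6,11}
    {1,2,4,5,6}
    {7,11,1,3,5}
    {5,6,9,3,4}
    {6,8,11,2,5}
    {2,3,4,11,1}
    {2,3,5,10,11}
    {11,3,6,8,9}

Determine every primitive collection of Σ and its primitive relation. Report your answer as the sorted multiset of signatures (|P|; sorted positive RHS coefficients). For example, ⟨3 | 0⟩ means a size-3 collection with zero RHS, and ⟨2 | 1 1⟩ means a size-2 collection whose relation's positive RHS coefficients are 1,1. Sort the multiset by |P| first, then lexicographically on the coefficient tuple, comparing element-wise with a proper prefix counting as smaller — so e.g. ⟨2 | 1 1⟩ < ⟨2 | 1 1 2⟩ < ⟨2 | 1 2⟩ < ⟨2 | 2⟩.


20 minimal non-faces of Δ(Σ) (on 11 rays):

  P = {6,7}:  v_{6} + v_{7} = v_{5}  so sig = ⟨2 | 1⟩
  P = {2,7}:  v_{2} + v_{7} = v_{1} + v_{3}  so sig = ⟨2 | 1 1⟩
  P = {4,10}:  v_{4} + v_{10} = v_{3} + v_{8}  so sig = ⟨2 | 1 1⟩
  P = {4,8}:  v_{4} + v_{8} = v_{2} + v_{3} + v_{9}  so sig = ⟨2 | 1 1 1⟩
  P = {7,9}:  v_{7} + v_{9} = v_{4} + v_{5} + v_{11}  so sig = ⟨2 | 1 1 1⟩
  P = {7,8}:  v_{7} + v_{8} = v_{2} + v_{3} + v_{5} + v_{11}  so sig = ⟨2 | 1 1 1 1⟩
  P = {9,10}:  v_{9} + v_{10} = v_{3} + v_{6} + v_{8} + v_{11}  so sig = ⟨2 | 1 1 1 1⟩
  P = {1,8}:  v_{1} + v_{8} = 2·v_{2} + v_{5} + v_{11}  so sig = ⟨2 | 1 1 2⟩
  P = {6,10}:  v_{6} + v_{10} = v_{5} + 2·v_{8}  so sig = ⟨2 | 1 2⟩
  P = {1,10}:  v_{1} + v_{10} = 3·v_{2} + v_{3} + 2·v_{5} + 2·v_{11}  so sig = ⟨2 | 1 2 2 3⟩
  P = {7,10}:  v_{7} + v_{10} = 2·v_{2} + 2·v_{3} + 2·v_{5} + 2·v_{11}  so sig = ⟨2 | 2 2 2 2⟩
  P = {1,3,9}:  v_{1} + v_{3} + v_{9} = 0  so sig = ⟨3 | 0⟩
  P = {2,5,9}:  v_{2} + v_{5} + v_{9} = v_{6}  so sig = ⟨3 | 1⟩
  P = {4,6,11}:  v_{4} + v_{6} + v_{11} = v_{9}  so sig = ⟨3 | 1⟩
  P = {1,3,6}:  v_{1} + v_{3} + v_{6} = v_{2} + v_{5}  so sig = ⟨3 | 1 1⟩
  P = {5,8,9}:  v_{5} + v_{8} + v_{9} = v_{3} + 2·v_{6} + v_{11}  so sig = ⟨3 | 1 1 2⟩
  P = {2,4,5,11}:  v_{2} + v_{4} + v_{5} + v_{11} = 0  so sig = ⟨4 | 0⟩
  P = {2,3,6,11}:  v_{2} + v_{3} + v_{6} + v_{11} = v_{8}  so sig = ⟨4 | 1⟩
  P = {1,3,4,5,11}:  v_{1} + v_{3} + v_{4} + v_{5} + v_{11} = v_{7}  so sig = ⟨5 | 1⟩
  P = {2,3,5,8,11}:  v_{2} + v_{3} + v_{5} + v_{8} + v_{11} = v_{10}  so sig = ⟨5 | 1⟩

Signatures (|P|; sorted positive RHS coefficients), sorted:
    ⟨2 | 1⟩
    ⟨2 | 1 1⟩
    ⟨2 | 1 1⟩
    ⟨2 | 1 1 1⟩
    ⟨2 | 1 1 1⟩
    ⟨2 | 1 1 1 1⟩
    ⟨2 | 1 1 1 1⟩
    ⟨2 | 1 1 2⟩
    ⟨2 | 1 2⟩
    ⟨2 | 1 2 2 3⟩
    ⟨2 | 2 2 2 2⟩
    ⟨3 | 0⟩
    ⟨3 | 1⟩
    ⟨3 | 1⟩
    ⟨3 | 1 1⟩
    ⟨3 | 1 1 2⟩
    ⟨4 | 0⟩
    ⟨4 | 1⟩
    ⟨5 | 1⟩
    ⟨5 | 1⟩


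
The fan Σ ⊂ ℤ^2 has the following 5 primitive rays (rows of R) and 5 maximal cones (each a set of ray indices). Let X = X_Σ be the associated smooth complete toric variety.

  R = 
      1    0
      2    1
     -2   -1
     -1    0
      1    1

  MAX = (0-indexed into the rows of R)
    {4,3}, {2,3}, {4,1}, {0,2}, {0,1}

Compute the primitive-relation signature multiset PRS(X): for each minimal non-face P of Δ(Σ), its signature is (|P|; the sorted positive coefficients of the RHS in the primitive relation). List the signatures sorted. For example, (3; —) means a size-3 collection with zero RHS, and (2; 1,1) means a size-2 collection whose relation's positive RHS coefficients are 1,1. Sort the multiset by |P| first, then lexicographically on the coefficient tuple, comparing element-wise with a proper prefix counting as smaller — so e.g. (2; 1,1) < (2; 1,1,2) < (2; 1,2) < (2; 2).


5 collections generate NE(X_Σ); each relation:

  {0,3}:  v_{0} + v_{3} = 0 ; sig = (2; —)
  {1,2}:  v_{1} + v_{2} = 0 ; sig = (2; —)
  {0,4}:  v_{0} + v_{4} = v_{1} ; sig = (2; 1)
  {1,3}:  v_{1} + v_{3} = v_{4} ; sig = (2; 1)
  {2,4}:  v_{2} + v_{4} = v_{3} ; sig = (2; 1)

Signatures (|P|; sorted positive RHS coefficients), sorted:
[(2; —), (2; —), (2; 1), (2; 1), (2; 1)]


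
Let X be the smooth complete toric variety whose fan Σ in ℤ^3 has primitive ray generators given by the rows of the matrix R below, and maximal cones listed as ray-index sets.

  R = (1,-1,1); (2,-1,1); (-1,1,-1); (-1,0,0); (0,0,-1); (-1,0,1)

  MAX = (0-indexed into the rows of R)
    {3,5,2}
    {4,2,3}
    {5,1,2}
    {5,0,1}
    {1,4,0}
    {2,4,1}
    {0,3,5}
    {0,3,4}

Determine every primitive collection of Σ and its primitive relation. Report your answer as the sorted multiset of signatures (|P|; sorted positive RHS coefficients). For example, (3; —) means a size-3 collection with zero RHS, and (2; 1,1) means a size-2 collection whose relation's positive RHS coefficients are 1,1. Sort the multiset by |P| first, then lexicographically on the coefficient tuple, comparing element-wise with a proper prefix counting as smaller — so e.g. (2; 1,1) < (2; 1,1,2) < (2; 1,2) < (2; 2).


Δ(Σ) — 6 vertices, 3 min non-faces:

  {0,2}:  v_{0} + v_{2} = 0  ⟹  sig = (2; —)
  {1,3}:  v_{1} + v_{3} = v_{0}  ⟹  sig = (2; 1)
  {4,5}:  v_{4} + v_{5} = v_{3}  ⟹  sig = (2; 1)

so the primitive-relation signature multiset is
    (2; —)
    (2; 1)
    (2; 1)


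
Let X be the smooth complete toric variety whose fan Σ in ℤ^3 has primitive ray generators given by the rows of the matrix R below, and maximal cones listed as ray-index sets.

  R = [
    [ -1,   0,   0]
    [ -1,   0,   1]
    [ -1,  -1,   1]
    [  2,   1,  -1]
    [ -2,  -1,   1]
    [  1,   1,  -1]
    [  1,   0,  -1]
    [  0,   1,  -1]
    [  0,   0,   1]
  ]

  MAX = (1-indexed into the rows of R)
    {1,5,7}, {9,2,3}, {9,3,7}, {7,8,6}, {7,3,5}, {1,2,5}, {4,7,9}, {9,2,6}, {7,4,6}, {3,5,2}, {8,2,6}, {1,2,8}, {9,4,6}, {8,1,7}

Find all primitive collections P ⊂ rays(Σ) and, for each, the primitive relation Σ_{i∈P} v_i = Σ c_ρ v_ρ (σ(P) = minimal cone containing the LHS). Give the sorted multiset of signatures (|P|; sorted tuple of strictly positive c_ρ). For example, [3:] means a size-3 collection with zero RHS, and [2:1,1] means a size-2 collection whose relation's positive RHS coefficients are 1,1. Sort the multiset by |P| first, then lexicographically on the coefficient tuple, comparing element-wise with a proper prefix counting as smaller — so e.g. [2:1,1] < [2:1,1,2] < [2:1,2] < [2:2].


The 16 primitive collections of Σ (r=9, n=3):

  • {2,7}:  v_{2} + v_{7} = 0 — sig = [2:]
  • {3,6}:  v_{3} + v_{6} = 0 — sig = [2:]
  • {4,5}:  v_{4} + v_{5} = 0 — sig = [2:]
  • {1,3}:  v_{1} + v_{3} = v_{5} — sig = [2:1]
  • {1,4}:  v_{1} + v_{4} = v_{6} — sig = [2:1]
  • {1,6}:  v_{1} + v_{6} = v_{8} — sig = [2:1]
  • {1,9}:  v_{1} + v_{9} = v_{2} — sig = [2:1]
  • {3,8}:  v_{3} + v_{8} = v_{1} — sig = [2:1]
  • {5,6}:  v_{5} + v_{6} = v_{1} — sig = [2:1]
  • {2,4}:  v_{2} + v_{4} = v_{6} + v_{9} — sig = [2:1,1]
  • {3,4}:  v_{3} + v_{4} = v_{7} + v_{9} — sig = [2:1,1]
  • {5,9}:  v_{5} + v_{9} = v_{2} + v_{3} — sig = [2:1,1]
  • {8,9}:  v_{8} + v_{9} = v_{2} + v_{6} — sig = [2:1,1]
  • {4,8}:  v_{4} + v_{8} = 2·v_{6} — sig = [2:2]
  • {5,8}:  v_{5} + v_{8} = 2·v_{1} — sig = [2:2]
  • {6,7,9}:  v_{6} + v_{7} + v_{9} = v_{4} — sig = [3:1]

so the primitive-relation signature multiset is
[[2:], [2:], [2:], [2:1], [2:1], [2:1], [2:1], [2:1], [2:1], [2:1,1], [2:1,1], [2:1,1], [2:1,1], [2:2], [2:2], [3:1]]


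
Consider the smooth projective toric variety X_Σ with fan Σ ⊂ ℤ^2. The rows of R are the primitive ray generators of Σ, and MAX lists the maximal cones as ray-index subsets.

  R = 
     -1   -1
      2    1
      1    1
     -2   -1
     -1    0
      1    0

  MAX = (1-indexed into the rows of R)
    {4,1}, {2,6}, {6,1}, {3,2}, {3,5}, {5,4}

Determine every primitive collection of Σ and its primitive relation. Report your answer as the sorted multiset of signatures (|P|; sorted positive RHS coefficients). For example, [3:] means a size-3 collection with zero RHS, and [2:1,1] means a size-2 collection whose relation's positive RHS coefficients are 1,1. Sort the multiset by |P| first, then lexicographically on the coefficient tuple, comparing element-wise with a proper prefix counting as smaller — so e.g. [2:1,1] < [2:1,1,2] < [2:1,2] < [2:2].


Σ has 9 primitive collections:

  • {1,3}:  v_{1} + v_{3} = 0  so sig = [2:]
  • {2,4}:  v_{2} + v_{4} = 0  so sig = [2:]
  • {5,6}:  v_{5} + v_{6} = 0  so sig = [2:]
  • {1,2}:  v_{1} + v_{2} = v_{6}  so sig = [2:1]
  • {1,5}:  v_{1} + v_{5} = v_{4}  so sig = [2:1]
  • {2,5}:  v_{2} + v_{5} = v_{3}  so sig = [2:1]
  • {3,4}:  v_{3} + v_{4} = v_{5}  so sig = [2:1]
  • {3,6}:  v_{3} + v_{6} = v_{2}  so sig = [2:1]
  • {4,6}:  v_{4} + v_{6} = v_{1}  so sig = [2:1]

Hence PRS(X_Σ) =
{ [2:] ×3,  [2:1] ×6 }


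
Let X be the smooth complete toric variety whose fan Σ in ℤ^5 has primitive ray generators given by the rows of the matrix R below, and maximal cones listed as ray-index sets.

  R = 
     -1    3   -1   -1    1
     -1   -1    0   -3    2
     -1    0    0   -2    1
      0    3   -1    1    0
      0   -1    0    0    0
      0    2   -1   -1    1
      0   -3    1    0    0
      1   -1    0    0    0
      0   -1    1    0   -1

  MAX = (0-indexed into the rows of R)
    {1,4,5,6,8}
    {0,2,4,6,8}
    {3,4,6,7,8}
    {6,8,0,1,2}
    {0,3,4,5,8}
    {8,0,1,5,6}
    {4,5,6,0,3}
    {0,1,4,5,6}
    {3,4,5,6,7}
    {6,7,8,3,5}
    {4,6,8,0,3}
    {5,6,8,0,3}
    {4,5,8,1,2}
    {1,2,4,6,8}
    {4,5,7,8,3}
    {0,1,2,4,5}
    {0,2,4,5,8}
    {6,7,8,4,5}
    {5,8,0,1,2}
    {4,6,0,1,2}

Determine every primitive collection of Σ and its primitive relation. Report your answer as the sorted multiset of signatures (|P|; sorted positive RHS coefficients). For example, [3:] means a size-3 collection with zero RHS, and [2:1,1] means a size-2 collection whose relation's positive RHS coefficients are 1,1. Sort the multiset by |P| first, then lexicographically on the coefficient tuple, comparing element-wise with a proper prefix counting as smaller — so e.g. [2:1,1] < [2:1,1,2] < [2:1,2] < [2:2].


Δ(Σ) — 9 vertices, 9 min non-faces:

  P={0,7}:  v_{0} + v_{7} = v_{5}  ⇒ sig = [2:1]
  P={2,3}:  v_{2} + v_{3} = v_{0}  ⇒ sig = [2:1]
  P={1,3}:  v_{1} + v_{3} = v_{0} + v_{5} + v_{6}  ⇒ sig = [2:1,1,1]
  P={2,7}:  v_{2} + v_{7} = v_{4} + 2·v_{5} + v_{6} + v_{8}  ⇒ sig = [2:1,1,1,2]
  P={1,7}:  v_{1} + v_{7} = v_{4} + 3·v_{5} + 2·v_{6} + v_{8}  ⇒ sig = [2:1,1,2,3]
  P={2,5,6}:  v_{2} + v_{5} + v_{6} = v_{1}  ⇒ sig = [3:1]
  P={0,1,4,8}:  v_{0} + v_{1} + v_{4} + v_{8} = 2·v_{2}  ⇒ sig = [4:2]
  P={3,4,5,6,8}:  v_{3} + v_{4} + v_{5} + v_{6} + v_{8} = 0  ⇒ sig = [5:]
  P={0,4,5,6,8}:  v_{0} + v_{4} + v_{5} + v_{6} + v_{8} = v_{2}  ⇒ sig = [5:1]

Signatures (|P|; sorted positive RHS coefficients), sorted:
[[2:1], [2:1], [2:1,1,1], [2:1,1,1,2], [2:1,1,2,3], [3:1], [4:2], [5:], [5:1]]


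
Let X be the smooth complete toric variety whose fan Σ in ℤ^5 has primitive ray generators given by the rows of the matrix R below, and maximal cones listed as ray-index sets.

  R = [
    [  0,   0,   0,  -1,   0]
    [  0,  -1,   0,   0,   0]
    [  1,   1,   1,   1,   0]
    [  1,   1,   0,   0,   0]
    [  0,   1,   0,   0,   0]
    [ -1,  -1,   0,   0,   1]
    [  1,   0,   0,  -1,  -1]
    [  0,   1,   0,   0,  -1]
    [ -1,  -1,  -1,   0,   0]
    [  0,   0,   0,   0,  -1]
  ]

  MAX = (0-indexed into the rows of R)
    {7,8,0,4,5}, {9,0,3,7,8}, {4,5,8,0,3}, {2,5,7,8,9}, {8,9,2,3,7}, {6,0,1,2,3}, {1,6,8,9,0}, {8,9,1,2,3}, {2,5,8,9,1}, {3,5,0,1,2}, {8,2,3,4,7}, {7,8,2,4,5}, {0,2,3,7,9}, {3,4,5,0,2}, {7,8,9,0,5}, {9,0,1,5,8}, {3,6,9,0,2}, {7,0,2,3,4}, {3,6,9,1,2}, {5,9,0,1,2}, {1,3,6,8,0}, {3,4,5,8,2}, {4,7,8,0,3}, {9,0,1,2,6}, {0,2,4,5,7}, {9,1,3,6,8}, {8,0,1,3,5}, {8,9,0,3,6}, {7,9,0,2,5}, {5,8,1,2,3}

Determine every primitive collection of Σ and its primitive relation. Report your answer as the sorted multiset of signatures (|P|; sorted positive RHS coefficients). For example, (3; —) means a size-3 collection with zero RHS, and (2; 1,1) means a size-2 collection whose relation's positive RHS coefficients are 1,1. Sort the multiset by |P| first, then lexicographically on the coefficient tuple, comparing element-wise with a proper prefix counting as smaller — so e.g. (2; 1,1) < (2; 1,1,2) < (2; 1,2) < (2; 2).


The 11 primitive collections of Σ (r=10, n=5):

  {1,4}:  v_{1} + v_{4} = 0  ⇒ sig = (2; —)
  {1,7}:  v_{1} + v_{7} = v_{9}  ⇒ sig = (2; 1)
  {4,9}:  v_{4} + v_{9} = v_{7}  ⇒ sig = (2; 1)
  {5,6}:  v_{5} + v_{6} = v_{0} + v_{1}  ⇒ sig = (2; 1,1)
  {4,6}:  v_{4} + v_{6} = v_{0} + v_{3} + v_{9}  ⇒ sig = (2; 1,1,1)
  {6,7}:  v_{6} + v_{7} = v_{0} + v_{3} + 2·v_{9}  ⇒ sig = (2; 1,1,2)
  {0,2,8}:  v_{0} + v_{2} + v_{8} = 0  ⇒ sig = (3; —)
  {3,5,9}:  v_{3} + v_{5} + v_{9} = 0  ⇒ sig = (3; —)
  {3,5,7}:  v_{3} + v_{5} + v_{7} = v_{4}  ⇒ sig = (3; 1)
  {2,6,8}:  v_{2} + v_{6} + v_{8} = v_{1} + v_{3} + v_{9}  ⇒ sig = (3; 1,1,1)
  {0,1,3,9}:  v_{0} + v_{1} + v_{3} + v_{9} = v_{6}  ⇒ sig = (4; 1)

Sorted signature multiset PRS(X):
{ (2; —),  (2; 1) ×2,  (2; 1,1),  (2; 1,1,1),  (2; 1,1,2),  (3; —) ×2,  (3; 1),  (3; 1,1,1),  (4; 1) }


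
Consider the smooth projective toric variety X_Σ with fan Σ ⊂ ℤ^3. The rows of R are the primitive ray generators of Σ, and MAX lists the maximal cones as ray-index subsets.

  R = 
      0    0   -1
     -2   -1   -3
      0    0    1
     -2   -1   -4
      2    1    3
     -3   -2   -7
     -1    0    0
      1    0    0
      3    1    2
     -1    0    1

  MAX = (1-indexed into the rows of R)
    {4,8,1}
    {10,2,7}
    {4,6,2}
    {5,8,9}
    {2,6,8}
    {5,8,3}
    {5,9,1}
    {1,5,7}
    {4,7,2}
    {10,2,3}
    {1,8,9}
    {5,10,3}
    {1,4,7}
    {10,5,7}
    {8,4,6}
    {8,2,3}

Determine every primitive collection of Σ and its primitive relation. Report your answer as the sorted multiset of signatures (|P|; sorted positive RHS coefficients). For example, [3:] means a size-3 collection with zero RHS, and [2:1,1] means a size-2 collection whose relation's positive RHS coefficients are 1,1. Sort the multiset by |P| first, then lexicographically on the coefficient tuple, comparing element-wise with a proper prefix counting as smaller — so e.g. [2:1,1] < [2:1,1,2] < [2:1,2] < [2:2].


Σ has 23 primitive collections:

  {1,3}:  v_{1} + v_{3} = 0  so sig = [2:]
  {2,5}:  v_{2} + v_{5} = 0  so sig = [2:]
  {7,8}:  v_{7} + v_{8} = 0  so sig = [2:]
  {1,2}:  v_{1} + v_{2} = v_{4}  so sig = [2:1]
  {1,10}:  v_{1} + v_{10} = v_{7}  so sig = [2:1]
  {3,4}:  v_{3} + v_{4} = v_{2}  so sig = [2:1]
  {3,7}:  v_{3} + v_{7} = v_{10}  so sig = [2:1]
  {4,5}:  v_{4} + v_{5} = v_{1}  so sig = [2:1]
  {8,10}:  v_{8} + v_{10} = v_{3}  so sig = [2:1]
  {9,10}:  v_{9} + v_{10} = v_{5}  so sig = [2:1]
  {2,9}:  v_{2} + v_{9} = v_{1} + v_{8}  so sig = [2:1,1]
  {3,9}:  v_{3} + v_{9} = v_{5} + v_{8}  so sig = [2:1,1]
  {4,10}:  v_{4} + v_{10} = v_{2} + v_{7}  so sig = [2:1,1]
  {5,6}:  v_{5} + v_{6} = v_{4} + v_{8}  so sig = [2:1,1]
  {6,7}:  v_{6} + v_{7} = v_{2} + v_{4}  so sig = [2:1,1]
  {7,9}:  v_{7} + v_{9} = v_{1} + v_{5}  so sig = [2:1,1]
  {6,9}:  v_{6} + v_{9} = v_{1} + v_{4} + 2·v_{8}  so sig = [2:1,1,2]
  {1,6}:  v_{1} + v_{6} = 2·v_{4} + v_{8}  so sig = [2:1,2]
  {3,6}:  v_{3} + v_{6} = 2·v_{2} + v_{8}  so sig = [2:1,2]
  {4,9}:  v_{4} + v_{9} = 2·v_{1} + v_{8}  so sig = [2:1,2]
  {6,10}:  v_{6} + v_{10} = 2·v_{2}  so sig = [2:2]
  {1,5,8}:  v_{1} + v_{5} + v_{8} = v_{9}  so sig = [3:1]
  {2,4,8}:  v_{2} + v_{4} + v_{8} = v_{6}  so sig = [3:1]

Signatures (|P|; sorted positive RHS coefficients), sorted:
    [2:]
    [2:]
    [2:]
    [2:1]
    [2:1]
    [2:1]
    [2:1]
    [2:1]
    [2:1]
    [2:1]
    [2:1,1]
    [2:1,1]
    [2:1,1]
    [2:1,1]
    [2:1,1]
    [2:1,1]
    [2:1,1,2]
    [2:1,2]
    [2:1,2]
    [2:1,2]
    [2:2]
    [3:1]
    [3:1]


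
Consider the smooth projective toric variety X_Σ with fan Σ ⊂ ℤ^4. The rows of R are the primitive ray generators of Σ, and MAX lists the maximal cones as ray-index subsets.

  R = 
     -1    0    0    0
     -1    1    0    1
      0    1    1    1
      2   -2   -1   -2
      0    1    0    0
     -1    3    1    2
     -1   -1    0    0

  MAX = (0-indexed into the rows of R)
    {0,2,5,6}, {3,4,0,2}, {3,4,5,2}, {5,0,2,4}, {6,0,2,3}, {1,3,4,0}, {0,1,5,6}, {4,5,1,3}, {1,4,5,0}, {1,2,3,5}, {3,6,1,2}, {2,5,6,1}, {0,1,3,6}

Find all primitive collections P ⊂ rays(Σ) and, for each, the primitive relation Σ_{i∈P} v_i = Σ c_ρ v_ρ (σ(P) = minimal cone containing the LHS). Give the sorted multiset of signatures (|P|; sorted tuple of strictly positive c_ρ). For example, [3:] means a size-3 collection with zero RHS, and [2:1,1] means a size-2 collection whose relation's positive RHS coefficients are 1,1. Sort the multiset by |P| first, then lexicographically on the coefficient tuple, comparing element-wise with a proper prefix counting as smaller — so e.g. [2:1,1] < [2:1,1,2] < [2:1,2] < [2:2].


|primitive collections| = 5. Relations:

  • {4,6}:  v_{4} + v_{6} = v_{0}  →  sig = [2:1]
  • {3,5,6}:  v_{3} + v_{5} + v_{6} = 0  →  sig = [3:]
  • {0,3,5}:  v_{0} + v_{3} + v_{5} = v_{4}  →  sig = [3:1]
  • {1,2,4}:  v_{1} + v_{2} + v_{4} = v_{5}  →  sig = [3:1]
  • {0,1,2}:  v_{0} + v_{1} + v_{2} = v_{5} + v_{6}  →  sig = [3:1,1]

so the primitive-relation signature multiset is
    [2:1]
    [3:]
    [3:1]
    [3:1]
    [3:1,1]


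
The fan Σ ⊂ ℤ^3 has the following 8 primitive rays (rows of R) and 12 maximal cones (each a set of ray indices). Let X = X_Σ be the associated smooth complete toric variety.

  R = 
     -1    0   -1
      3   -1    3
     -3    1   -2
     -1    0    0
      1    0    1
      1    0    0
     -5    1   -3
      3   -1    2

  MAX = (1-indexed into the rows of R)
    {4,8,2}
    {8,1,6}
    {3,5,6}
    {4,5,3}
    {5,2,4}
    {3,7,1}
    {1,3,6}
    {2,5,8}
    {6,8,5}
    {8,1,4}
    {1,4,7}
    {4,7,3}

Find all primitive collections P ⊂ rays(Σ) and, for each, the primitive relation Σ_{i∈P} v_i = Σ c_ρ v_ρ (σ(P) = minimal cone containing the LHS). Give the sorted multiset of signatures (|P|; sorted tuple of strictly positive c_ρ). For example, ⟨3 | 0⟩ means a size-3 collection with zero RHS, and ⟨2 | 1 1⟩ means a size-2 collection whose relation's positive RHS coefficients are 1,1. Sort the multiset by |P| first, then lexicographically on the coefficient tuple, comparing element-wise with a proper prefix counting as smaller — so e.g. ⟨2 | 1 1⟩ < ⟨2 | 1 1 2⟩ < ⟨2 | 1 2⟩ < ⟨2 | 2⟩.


Minimal non-faces — 12 found among 8 rays, 12 max cones:

  P = {1,5}:  v_{1} + v_{5} = 0 — sig = ⟨2 | 0⟩
  P = {3,8}:  v_{3} + v_{8} = 0 — sig = ⟨2 | 0⟩
  P = {4,6}:  v_{4} + v_{6} = 0 — sig = ⟨2 | 0⟩
  P = {1,2}:  v_{1} + v_{2} = v_{4} + v_{8} — sig = ⟨2 | 1 1⟩
  P = {2,3}:  v_{2} + v_{3} = v_{4} + v_{5} — sig = ⟨2 | 1 1⟩
  P = {2,6}:  v_{2} + v_{6} = v_{5} + v_{8} — sig = ⟨2 | 1 1⟩
  P = {5,7}:  v_{5} + v_{7} = v_{3} + v_{4} — sig = ⟨2 | 1 1⟩
  P = {6,7}:  v_{6} + v_{7} = v_{1} + v_{3} — sig = ⟨2 | 1 1⟩
  P = {7,8}:  v_{7} + v_{8} = v_{1} + v_{4} — sig = ⟨2 | 1 1⟩
  P = {2,7}:  v_{2} + v_{7} = 2·v_{4} — sig = ⟨2 | 2⟩
  P = {1,3,4}:  v_{1} + v_{3} + v_{4} = v_{7} — sig = ⟨3 | 1⟩
  P = {4,5,8}:  v_{4} + v_{5} + v_{8} = v_{2} — sig = ⟨3 | 1⟩

Sorted signature multiset PRS(X):
[⟨2 | 0⟩, ⟨2 | 0⟩, ⟨2 | 0⟩, ⟨2 | 1 1⟩, ⟨2 | 1 1⟩, ⟨2 | 1 1⟩, ⟨2 | 1 1⟩, ⟨2 | 1 1⟩, ⟨2 | 1 1⟩, ⟨2 | 2⟩, ⟨3 | 1⟩, ⟨3 | 1⟩]


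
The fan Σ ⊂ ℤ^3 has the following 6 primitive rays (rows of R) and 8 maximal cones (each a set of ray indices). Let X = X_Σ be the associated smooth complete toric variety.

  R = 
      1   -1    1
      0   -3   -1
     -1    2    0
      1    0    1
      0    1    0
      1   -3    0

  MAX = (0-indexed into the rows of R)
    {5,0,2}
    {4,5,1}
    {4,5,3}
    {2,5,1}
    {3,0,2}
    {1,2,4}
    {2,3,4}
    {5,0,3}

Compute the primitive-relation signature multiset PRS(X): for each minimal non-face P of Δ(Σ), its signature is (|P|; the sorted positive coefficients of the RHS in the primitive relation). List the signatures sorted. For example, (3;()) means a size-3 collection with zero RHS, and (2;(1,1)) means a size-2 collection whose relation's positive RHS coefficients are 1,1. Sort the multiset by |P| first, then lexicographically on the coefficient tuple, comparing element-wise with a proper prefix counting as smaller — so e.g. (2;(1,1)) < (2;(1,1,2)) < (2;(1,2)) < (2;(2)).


Σ has 5 primitive collections:

  • {0,4}:  v_{0} + v_{4} = v_{3} ; sig = (2;(1))
  • {1,3}:  v_{1} + v_{3} = v_{5} ; sig = (2;(1))
  • {0,1}:  v_{0} + v_{1} = v_{2} + 2·v_{5} ; sig = (2;(1,2))
  • {2,4,5}:  v_{2} + v_{4} + v_{5} = 0 ; sig = (3;())
  • {2,3,5}:  v_{2} + v_{3} + v_{5} = v_{0} ; sig = (3;(1))

Sorted signature multiset PRS(X):
{ (2;(1)) ×2,  (2;(1,2)),  (3;()),  (3;(1)) }


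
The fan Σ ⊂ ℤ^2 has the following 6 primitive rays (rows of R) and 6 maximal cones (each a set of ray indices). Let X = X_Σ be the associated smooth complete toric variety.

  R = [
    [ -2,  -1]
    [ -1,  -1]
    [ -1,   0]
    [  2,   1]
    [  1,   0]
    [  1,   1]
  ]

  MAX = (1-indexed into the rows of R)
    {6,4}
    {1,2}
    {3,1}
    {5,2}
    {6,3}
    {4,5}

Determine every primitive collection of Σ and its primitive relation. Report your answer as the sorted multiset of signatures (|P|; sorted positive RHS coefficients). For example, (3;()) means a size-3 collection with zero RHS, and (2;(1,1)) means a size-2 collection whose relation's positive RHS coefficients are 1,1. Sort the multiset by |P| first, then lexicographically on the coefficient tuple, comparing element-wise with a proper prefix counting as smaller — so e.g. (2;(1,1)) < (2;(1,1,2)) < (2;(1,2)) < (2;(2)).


The 9 primitive collections of Σ (r=6, n=2):

  {1,4}:  v_{1} + v_{4} = 0 ; sig = (2;())
  {2,6}:  v_{2} + v_{6} = 0 ; sig = (2;())
  {3,5}:  v_{3} + v_{5} = 0 ; sig = (2;())
  {1,5}:  v_{1} + v_{5} = v_{2} ; sig = (2;(1))
  {1,6}:  v_{1} + v_{6} = v_{3} ; sig = (2;(1))
  {2,3}:  v_{2} + v_{3} = v_{1} ; sig = (2;(1))
  {2,4}:  v_{2} + v_{4} = v_{5} ; sig = (2;(1))
  {3,4}:  v_{3} + v_{4} = v_{6} ; sig = (2;(1))
  {5,6}:  v_{5} + v_{6} = v_{4} ; sig = (2;(1))

so the primitive-relation signature multiset is
    |P|=2: 9 collections, coeffs (), (), (), (1), (1), (1), (1), (1), (1)


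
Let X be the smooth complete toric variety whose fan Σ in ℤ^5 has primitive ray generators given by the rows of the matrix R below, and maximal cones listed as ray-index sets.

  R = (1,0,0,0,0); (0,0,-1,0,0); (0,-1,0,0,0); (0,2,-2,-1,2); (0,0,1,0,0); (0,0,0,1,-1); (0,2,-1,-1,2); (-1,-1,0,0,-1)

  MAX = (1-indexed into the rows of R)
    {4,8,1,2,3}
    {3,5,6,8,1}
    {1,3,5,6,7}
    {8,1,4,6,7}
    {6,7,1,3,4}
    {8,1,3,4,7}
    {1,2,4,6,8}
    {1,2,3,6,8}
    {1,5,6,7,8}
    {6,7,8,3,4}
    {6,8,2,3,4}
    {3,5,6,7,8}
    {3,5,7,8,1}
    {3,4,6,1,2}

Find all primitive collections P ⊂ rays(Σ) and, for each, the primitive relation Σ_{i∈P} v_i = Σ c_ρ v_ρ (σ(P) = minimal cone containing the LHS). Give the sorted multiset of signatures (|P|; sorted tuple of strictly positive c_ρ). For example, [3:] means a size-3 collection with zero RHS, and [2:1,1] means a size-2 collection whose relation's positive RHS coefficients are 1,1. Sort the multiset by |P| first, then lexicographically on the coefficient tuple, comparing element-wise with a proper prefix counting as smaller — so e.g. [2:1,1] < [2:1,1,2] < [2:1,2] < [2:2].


|primitive collections| = 5. Relations:

  • {2,5}:  v_{2} + v_{5} = 0 — sig = [2:]
  • {2,7}:  v_{2} + v_{7} = v_{4} — sig = [2:1]
  • {4,5}:  v_{4} + v_{5} = v_{7} — sig = [2:1]
  • {1,3,6,7,8}:  v_{1} + v_{3} + v_{6} + v_{7} + v_{8} = v_{2} — sig = [5:1]
  • {1,3,4,6,8}:  v_{1} + v_{3} + v_{4} + v_{6} + v_{8} = 2·v_{2} — sig = [5:2]

so the primitive-relation signature multiset is
    |P|=2: 3 collections, coeffs (), (1), (1)
    |P|=5: 2 collections, coeffs (1), (2)


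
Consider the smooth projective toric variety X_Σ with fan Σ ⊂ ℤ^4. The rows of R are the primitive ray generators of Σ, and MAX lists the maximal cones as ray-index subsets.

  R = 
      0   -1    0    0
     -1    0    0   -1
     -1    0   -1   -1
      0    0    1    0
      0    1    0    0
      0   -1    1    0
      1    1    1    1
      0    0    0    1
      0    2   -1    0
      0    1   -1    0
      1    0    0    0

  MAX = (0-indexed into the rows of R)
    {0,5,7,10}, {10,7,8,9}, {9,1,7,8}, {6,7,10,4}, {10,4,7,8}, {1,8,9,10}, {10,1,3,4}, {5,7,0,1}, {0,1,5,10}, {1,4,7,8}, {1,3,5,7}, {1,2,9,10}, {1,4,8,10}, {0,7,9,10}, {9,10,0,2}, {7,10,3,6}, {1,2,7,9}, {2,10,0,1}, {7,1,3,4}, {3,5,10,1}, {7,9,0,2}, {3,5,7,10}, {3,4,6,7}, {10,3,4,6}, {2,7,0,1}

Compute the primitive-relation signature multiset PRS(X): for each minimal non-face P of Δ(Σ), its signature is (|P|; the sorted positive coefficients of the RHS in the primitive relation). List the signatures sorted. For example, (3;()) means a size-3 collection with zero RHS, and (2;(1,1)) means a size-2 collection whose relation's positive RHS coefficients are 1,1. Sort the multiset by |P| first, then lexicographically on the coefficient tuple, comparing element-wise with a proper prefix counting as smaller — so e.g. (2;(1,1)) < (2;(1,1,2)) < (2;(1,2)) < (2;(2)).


The 23 primitive collections of Σ (r=11, n=4):

  P={0,4}:  v_{0} + v_{4} = 0 ; sig = (2;())
  P={5,9}:  v_{5} + v_{9} = 0 ; sig = (2;())
  P={0,3}:  v_{0} + v_{3} = v_{5} ; sig = (2;(1))
  P={0,8}:  v_{0} + v_{8} = v_{9} ; sig = (2;(1))
  P={2,3}:  v_{2} + v_{3} = v_{1} ; sig = (2;(1))
  P={2,6}:  v_{2} + v_{6} = v_{4} ; sig = (2;(1))
  P={3,9}:  v_{3} + v_{9} = v_{4} ; sig = (2;(1))
  P={4,5}:  v_{4} + v_{5} = v_{3} ; sig = (2;(1))
  P={4,9}:  v_{4} + v_{9} = v_{8} ; sig = (2;(1))
  P={5,8}:  v_{5} + v_{8} = v_{4} ; sig = (2;(1))
  P={1,6}:  v_{1} + v_{6} = v_{3} + v_{4} ; sig = (2;(1,1))
  P={2,4}:  v_{2} + v_{4} = v_{1} + v_{9} ; sig = (2;(1,1))
  P={2,5}:  v_{2} + v_{5} = v_{0} + v_{1} ; sig = (2;(1,1))
  P={0,6}:  v_{0} + v_{6} = v_{3} + v_{7} + v_{10} ; sig = (2;(1,1,1))
  P={5,6}:  v_{5} + v_{6} = 2·v_{3} + v_{7} + v_{10} ; sig = (2;(1,1,2))
  P={6,9}:  v_{6} + v_{9} = 2·v_{4} + v_{7} + v_{10} ; sig = (2;(1,1,2))
  P={6,8}:  v_{6} + v_{8} = 3·v_{4} + v_{7} + v_{10} ; sig = (2;(1,1,3))
  P={2,8}:  v_{2} + v_{8} = v_{1} + 2·v_{9} ; sig = (2;(1,2))
  P={3,8}:  v_{3} + v_{8} = 2·v_{4} ; sig = (2;(2))
  P={1,7,10}:  v_{1} + v_{7} + v_{10} = 0 ; sig = (3;())
  P={0,1,9}:  v_{0} + v_{1} + v_{9} = v_{2} ; sig = (3;(1))
  P={2,7,10}:  v_{2} + v_{7} + v_{10} = v_{0} + v_{9} ; sig = (3;(1,1))
  P={3,4,7,10}:  v_{3} + v_{4} + v_{7} + v_{10} = v_{6} ; sig = (4;(1))

Signatures (|P|; sorted positive RHS coefficients), sorted:
{ (2;()) ×2,  (2;(1)) ×8,  (2;(1,1)) ×3,  (2;(1,1,1)),  (2;(1,1,2)) ×2,  (2;(1,1,3)),  (2;(1,2)),  (2;(2)),  (3;()),  (3;(1)),  (3;(1,1)),  (4;(1)) }


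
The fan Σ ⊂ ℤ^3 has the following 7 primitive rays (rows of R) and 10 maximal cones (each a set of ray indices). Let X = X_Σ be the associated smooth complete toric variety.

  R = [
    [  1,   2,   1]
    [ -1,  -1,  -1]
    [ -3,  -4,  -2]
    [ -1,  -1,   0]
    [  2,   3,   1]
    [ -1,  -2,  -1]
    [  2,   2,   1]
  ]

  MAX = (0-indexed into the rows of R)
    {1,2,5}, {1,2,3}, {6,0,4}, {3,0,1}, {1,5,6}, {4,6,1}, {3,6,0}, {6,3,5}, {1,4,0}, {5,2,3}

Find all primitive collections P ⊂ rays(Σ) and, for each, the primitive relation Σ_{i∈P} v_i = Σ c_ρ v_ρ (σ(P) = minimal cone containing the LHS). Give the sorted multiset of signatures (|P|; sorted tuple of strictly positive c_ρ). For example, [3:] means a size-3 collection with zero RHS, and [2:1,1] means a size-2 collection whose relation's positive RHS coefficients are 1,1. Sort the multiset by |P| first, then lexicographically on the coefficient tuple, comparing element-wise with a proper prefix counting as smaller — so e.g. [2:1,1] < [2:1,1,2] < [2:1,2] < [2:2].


The 9 primitive collections of Σ (r=7, n=3):

  • {0,5}:  v_{0} + v_{5} = 0 — sig = [2:]
  • {2,4}:  v_{2} + v_{4} = v_{1} — sig = [2:1]
  • {2,6}:  v_{2} + v_{6} = v_{5} — sig = [2:1]
  • {3,4}:  v_{3} + v_{4} = v_{0} — sig = [2:1]
  • {0,2}:  v_{0} + v_{2} = v_{1} + v_{3} — sig = [2:1,1]
  • {4,5}:  v_{4} + v_{5} = v_{1} + v_{6} — sig = [2:1,1]
  • {1,3,6}:  v_{1} + v_{3} + v_{6} = 0 — sig = [3:]
  • {0,1,6}:  v_{0} + v_{1} + v_{6} = v_{4} — sig = [3:1]
  • {1,3,5}:  v_{1} + v_{3} + v_{5} = v_{2} — sig = [3:1]

so the primitive-relation signature multiset is
[[2:], [2:1], [2:1], [2:1], [2:1,1], [2:1,1], [3:], [3:1], [3:1]]


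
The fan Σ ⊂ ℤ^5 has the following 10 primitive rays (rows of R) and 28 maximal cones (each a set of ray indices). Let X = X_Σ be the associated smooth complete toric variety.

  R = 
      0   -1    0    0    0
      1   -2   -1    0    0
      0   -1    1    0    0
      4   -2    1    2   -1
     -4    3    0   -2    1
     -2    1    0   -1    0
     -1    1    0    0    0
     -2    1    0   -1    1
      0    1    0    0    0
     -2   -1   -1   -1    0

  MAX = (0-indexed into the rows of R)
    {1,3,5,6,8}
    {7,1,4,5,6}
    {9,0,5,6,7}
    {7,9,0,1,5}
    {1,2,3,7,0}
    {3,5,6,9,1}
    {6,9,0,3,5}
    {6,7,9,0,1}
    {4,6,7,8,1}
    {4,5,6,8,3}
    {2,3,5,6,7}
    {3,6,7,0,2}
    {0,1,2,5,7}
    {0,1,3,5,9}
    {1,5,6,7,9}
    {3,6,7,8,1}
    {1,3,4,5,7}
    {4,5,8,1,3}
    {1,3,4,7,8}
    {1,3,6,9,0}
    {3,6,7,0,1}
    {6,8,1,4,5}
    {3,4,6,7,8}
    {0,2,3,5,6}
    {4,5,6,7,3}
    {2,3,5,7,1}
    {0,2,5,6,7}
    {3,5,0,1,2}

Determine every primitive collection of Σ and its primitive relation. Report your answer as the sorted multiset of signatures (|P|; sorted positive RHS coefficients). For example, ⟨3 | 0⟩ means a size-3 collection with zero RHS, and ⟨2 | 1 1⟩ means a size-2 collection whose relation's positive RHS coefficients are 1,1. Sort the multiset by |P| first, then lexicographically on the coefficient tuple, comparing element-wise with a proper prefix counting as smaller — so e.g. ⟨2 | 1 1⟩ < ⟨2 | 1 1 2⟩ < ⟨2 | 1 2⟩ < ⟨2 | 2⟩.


|primitive collections| = 14. Relations:

  {0,8}:  v_{0} + v_{8} = 0  ⟹  sig = ⟨2 | 0⟩
  {0,4}:  v_{0} + v_{4} = v_{5} + v_{7}  ⟹  sig = ⟨2 | 1 1⟩
  {2,8}:  v_{2} + v_{8} = v_{3} + v_{5} + v_{7}  ⟹  sig = ⟨2 | 1 1 1⟩
  {8,9}:  v_{8} + v_{9} = v_{1} + v_{5} + v_{6}  ⟹  sig = ⟨2 | 1 1 1⟩
  {4,9}:  v_{4} + v_{9} = v_{1} + 2·v_{5} + v_{6} + v_{7}  ⟹  sig = ⟨2 | 1 1 1 2⟩
  {2,4}:  v_{2} + v_{4} = v_{3} + 2·v_{5} + 2·v_{7}  ⟹  sig = ⟨2 | 1 2 2⟩
  {2,9}:  v_{2} + v_{9} = 3·v_{0} + v_{5}  ⟹  sig = ⟨2 | 1 3⟩
  {5,7,8}:  v_{5} + v_{7} + v_{8} = v_{4}  ⟹  sig = ⟨3 | 1⟩
  {1,2,6}:  v_{1} + v_{2} + v_{6} = 2·v_{0}  ⟹  sig = ⟨3 | 2⟩
  {3,7,9}:  v_{3} + v_{7} + v_{9} = 2·v_{0}  ⟹  sig = ⟨3 | 2⟩
  {1,3,4,6}:  v_{1} + v_{3} + v_{4} + v_{6} = 0  ⟹  sig = ⟨4 | 0⟩
  {0,1,5,6}:  v_{0} + v_{1} + v_{5} + v_{6} = v_{9}  ⟹  sig = ⟨4 | 1⟩
  {0,3,5,7}:  v_{0} + v_{3} + v_{5} + v_{7} = v_{2}  ⟹  sig = ⟨4 | 1⟩
  {1,3,5,6,7}:  v_{1} + v_{3} + v_{5} + v_{6} + v_{7} = v_{0}  ⟹  sig = ⟨5 | 1⟩

so the primitive-relation signature multiset is
    |P|=2: 7 collections, coeffs (), (1,1), (1,1,1), (1,1,1), (1,1,1,2), (1,2,2), (1,3)
    |P|=3: 3 collections, coeffs (1), (2), (2)
    |P|=4: 3 collections, coeffs (), (1), (1)
    |P|=5: 1 collection, coeffs (1)
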